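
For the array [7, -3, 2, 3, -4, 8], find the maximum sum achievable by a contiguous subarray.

Using Kadane's algorithm on [7, -3, 2, 3, -4, 8]:

Scanning through the array:
Position 1 (value -3): max_ending_here = 4, max_so_far = 7
Position 2 (value 2): max_ending_here = 6, max_so_far = 7
Position 3 (value 3): max_ending_here = 9, max_so_far = 9
Position 4 (value -4): max_ending_here = 5, max_so_far = 9
Position 5 (value 8): max_ending_here = 13, max_so_far = 13

Maximum subarray: [7, -3, 2, 3, -4, 8]
Maximum sum: 13

The maximum subarray is [7, -3, 2, 3, -4, 8] with sum 13. This subarray runs from index 0 to index 5.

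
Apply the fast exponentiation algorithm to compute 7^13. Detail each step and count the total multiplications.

Computing 7^13 by squaring (build up from 7^1; each line after the first costs one multiplication):

7^1 = 7
7^2 = (7^1)^2 = 7^2 = 49
7^3 = 7 * 7^2 = 7 * 49 = 343
7^6 = (7^3)^2 = 343^2 = 117649
7^12 = (7^6)^2 = 117649^2 = 13841287201
7^13 = 7 * 7^12 = 7 * 13841287201 = 96889010407

Result: 96889010407
Multiplications needed: 5 (5 lines after 7^1)

7^13 = 96889010407. Using exponentiation by squaring, this requires 5 multiplications. The key idea: if the exponent is even, square the half-power; if odd, multiply by the base once.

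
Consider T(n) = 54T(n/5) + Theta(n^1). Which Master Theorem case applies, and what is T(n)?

Master Theorem for T(n) = 54T(n/5) + O(n^1):

a = 54, b = 5, c = 1
log_b(a) = log_5(54) = 2.4785

Case 1: c = 1 < log_5(54) = 2.4785
T(n) = O(n^(log_5 54))

For T(n) = 54T(n/5) + O(n^1): log_5(54) = 2.4785. This is Case 1 of the Master Theorem (c < log_b(a), work dominated by leaves), giving O(n^(log_5 54)).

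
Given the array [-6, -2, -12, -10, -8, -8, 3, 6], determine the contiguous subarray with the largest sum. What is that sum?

Using Kadane's algorithm on [-6, -2, -12, -10, -8, -8, 3, 6]:

Scanning through the array:
Position 1 (value -2): max_ending_here = -2, max_so_far = -2
Position 2 (value -12): max_ending_here = -12, max_so_far = -2
Position 3 (value -10): max_ending_here = -10, max_so_far = -2
Position 4 (value -8): max_ending_here = -8, max_so_far = -2
Position 5 (value -8): max_ending_here = -8, max_so_far = -2
Position 6 (value 3): max_ending_here = 3, max_so_far = 3
Position 7 (value 6): max_ending_here = 9, max_so_far = 9

Maximum subarray: [3, 6]
Maximum sum: 9

The maximum subarray is [3, 6] with sum 9. This subarray runs from index 6 to index 7.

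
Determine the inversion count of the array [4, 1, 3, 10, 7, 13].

Finding inversions in [4, 1, 3, 10, 7, 13]:

(0, 1): arr[0]=4 > arr[1]=1
(0, 2): arr[0]=4 > arr[2]=3
(3, 4): arr[3]=10 > arr[4]=7

Total inversions: 3

The array has 3 inversion(s): (0,1), (0,2), (3,4). Each pair (i,j) satisfies i < j and arr[i] > arr[j].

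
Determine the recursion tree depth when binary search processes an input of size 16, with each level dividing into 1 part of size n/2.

For divide and conquer with division factor 2:

Problem sizes at each level:
Level 0: 16
Level 1: 8
Level 2: 4
Level 3: 2
Level 4: 1

The root is level 0 and the size-1 base case is level 4 (the tree spans levels 0 through 4, i.e. 5 levels counting the root), so the depth is the number of divisions: log_2(16) = 4

The recursion tree depth is log_2(16) = 4. At each level, the problem size is divided by 2, so it takes 4 divisions to reduce to a base case of size 1. The algorithm makes 1 recursive call at each level.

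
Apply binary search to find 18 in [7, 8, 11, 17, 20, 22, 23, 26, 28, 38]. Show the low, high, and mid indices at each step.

Binary search for 18 in [7, 8, 11, 17, 20, 22, 23, 26, 28, 38]:

lo=0, hi=9, mid=4, arr[mid]=20 -> 20 > 18, search left half
lo=0, hi=3, mid=1, arr[mid]=8 -> 8 < 18, search right half
lo=2, hi=3, mid=2, arr[mid]=11 -> 11 < 18, search right half
lo=3, hi=3, mid=3, arr[mid]=17 -> 17 < 18, search right half
lo=4 > hi=3, target 18 not found

Binary search determines that 18 is not in the array after 4 comparisons. The search space was exhausted without finding the target.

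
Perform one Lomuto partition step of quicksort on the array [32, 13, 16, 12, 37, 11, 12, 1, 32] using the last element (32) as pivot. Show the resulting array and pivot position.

Lomuto partition with pivot = 32:

Initial array: [32, 13, 16, 12, 37, 11, 12, 1, 32]

arr[0]=32 <= 32: swap with position 0, array becomes [32, 13, 16, 12, 37, 11, 12, 1, 32]
arr[1]=13 <= 32: swap with position 1, array becomes [32, 13, 16, 12, 37, 11, 12, 1, 32]
arr[2]=16 <= 32: swap with position 2, array becomes [32, 13, 16, 12, 37, 11, 12, 1, 32]
arr[3]=12 <= 32: swap with position 3, array becomes [32, 13, 16, 12, 37, 11, 12, 1, 32]
arr[4]=37 > 32: no swap
arr[5]=11 <= 32: swap with position 4, array becomes [32, 13, 16, 12, 11, 37, 12, 1, 32]
arr[6]=12 <= 32: swap with position 5, array becomes [32, 13, 16, 12, 11, 12, 37, 1, 32]
arr[7]=1 <= 32: swap with position 6, array becomes [32, 13, 16, 12, 11, 12, 1, 37, 32]

Place pivot at position 7: [32, 13, 16, 12, 11, 12, 1, 32, 37]
Pivot position: 7

After partitioning with pivot 32, the array becomes [32, 13, 16, 12, 11, 12, 1, 32, 37]. The pivot is placed at index 7. All elements to the left of the pivot are <= 32, and all elements to the right are > 32.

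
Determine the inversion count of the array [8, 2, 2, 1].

Finding inversions in [8, 2, 2, 1]:

(0, 1): arr[0]=8 > arr[1]=2
(0, 2): arr[0]=8 > arr[2]=2
(0, 3): arr[0]=8 > arr[3]=1
(1, 3): arr[1]=2 > arr[3]=1
(2, 3): arr[2]=2 > arr[3]=1

Total inversions: 5

The array has 5 inversion(s): (0,1), (0,2), (0,3), (1,3), (2,3). Each pair (i,j) satisfies i < j and arr[i] > arr[j].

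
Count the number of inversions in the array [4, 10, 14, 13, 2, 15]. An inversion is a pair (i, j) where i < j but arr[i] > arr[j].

Finding inversions in [4, 10, 14, 13, 2, 15]:

(0, 4): arr[0]=4 > arr[4]=2
(1, 4): arr[1]=10 > arr[4]=2
(2, 3): arr[2]=14 > arr[3]=13
(2, 4): arr[2]=14 > arr[4]=2
(3, 4): arr[3]=13 > arr[4]=2

Total inversions: 5

The array has 5 inversion(s): (0,4), (1,4), (2,3), (2,4), (3,4). Each pair (i,j) satisfies i < j and arr[i] > arr[j].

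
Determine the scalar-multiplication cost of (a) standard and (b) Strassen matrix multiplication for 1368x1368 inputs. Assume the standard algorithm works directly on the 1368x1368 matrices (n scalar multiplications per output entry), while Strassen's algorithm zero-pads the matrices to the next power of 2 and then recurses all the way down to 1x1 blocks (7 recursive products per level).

Matrix multiplication for 1368x1368 matrices:

Strassen's algorithm requires power-of-2 dimensions. Pad 1368x1368 to 2048x2048 (next power of 2).

Standard algorithm: 1368^3 = 2560108032 multiplications
Strassen's algorithm: 7^(log2(2048)) = 7^11 = 1977326743 multiplications
Savings: 2560108032 - 1977326743 = 582781289 multiplications

Standard: 2560108032 multiplications (1368^3). Strassen: 1977326743 multiplications (7^11, after padding to 2048x2048). Strassen reduces 8 recursive multiplications to 7 at each level.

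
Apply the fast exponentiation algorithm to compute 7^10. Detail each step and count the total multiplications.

Computing 7^10 by squaring (build up from 7^1; each line after the first costs one multiplication):

7^1 = 7
7^2 = (7^1)^2 = 7^2 = 49
7^4 = (7^2)^2 = 49^2 = 2401
7^5 = 7 * 7^4 = 7 * 2401 = 16807
7^10 = (7^5)^2 = 16807^2 = 282475249

Result: 282475249
Multiplications needed: 4 (4 lines after 7^1)

7^10 = 282475249. Using exponentiation by squaring, this requires 4 multiplications. The key idea: if the exponent is even, square the half-power; if odd, multiply by the base once.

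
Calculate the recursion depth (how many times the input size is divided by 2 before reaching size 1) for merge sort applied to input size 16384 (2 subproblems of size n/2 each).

For divide and conquer with division factor 2:

Problem sizes at each level:
Level 0: 16384
Level 1: 8192
Level 2: 4096
Level 3: 2048
Level 4: 1024
Level 5: 512
Level 6: 256
Level 7: 128
Level 8: 64
Level 9: 32
Level 10: 16
Level 11: 8
Level 12: 4
Level 13: 2
Level 14: 1

The root is level 0 and the size-1 base case is level 14 (the tree spans levels 0 through 14, i.e. 15 levels counting the root), so the depth is the number of divisions: log_2(16384) = 14

The recursion tree depth is log_2(16384) = 14. At each level, the problem size is divided by 2, so it takes 14 divisions to reduce to a base case of size 1. The algorithm makes 2 recursive calls at each level.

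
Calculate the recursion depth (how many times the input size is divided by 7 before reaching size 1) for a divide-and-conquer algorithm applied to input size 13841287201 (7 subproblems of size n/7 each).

For divide and conquer with division factor 7:

Problem sizes at each level:
Level 0: 13841287201
Level 1: 1977326743
Level 2: 282475249
Level 3: 40353607
Level 4: 5764801
Level 5: 823543
Level 6: 117649
Level 7: 16807
Level 8: 2401
Level 9: 343
Level 10: 49
Level 11: 7
Level 12: 1

The root is level 0 and the size-1 base case is level 12 (the tree spans levels 0 through 12, i.e. 13 levels counting the root), so the depth is the number of divisions: log_7(13841287201) = 12

The recursion tree depth is log_7(13841287201) = 12. At each level, the problem size is divided by 7, so it takes 12 divisions to reduce to a base case of size 1. The algorithm makes 7 recursive calls at each level.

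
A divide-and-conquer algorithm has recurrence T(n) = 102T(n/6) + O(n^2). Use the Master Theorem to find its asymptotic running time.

Master Theorem for T(n) = 102T(n/6) + O(n^2):

a = 102, b = 6, c = 2
log_b(a) = log_6(102) = 2.5812

Case 1: c = 2 < log_6(102) = 2.5812
T(n) = O(n^(log_6 102))

For T(n) = 102T(n/6) + O(n^2): log_6(102) = 2.5812. This is Case 1 of the Master Theorem (c < log_b(a), work dominated by leaves), giving O(n^(log_6 102)).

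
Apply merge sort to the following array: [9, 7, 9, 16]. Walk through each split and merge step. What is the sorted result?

Merge sort trace:

Split: [9, 7, 9, 16] -> [9, 7] and [9, 16]
  Split: [9, 7] -> [9] and [7]
  Merge: [9] + [7] -> [7, 9]
  Split: [9, 16] -> [9] and [16]
  Merge: [9] + [16] -> [9, 16]
Merge: [7, 9] + [9, 16] -> [7, 9, 9, 16]

Final sorted array: [7, 9, 9, 16]

The merge sort proceeds by recursively splitting the array and merging sorted halves.
After all merges, the sorted array is [7, 9, 9, 16].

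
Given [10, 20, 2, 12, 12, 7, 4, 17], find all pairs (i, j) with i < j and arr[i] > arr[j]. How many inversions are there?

Finding inversions in [10, 20, 2, 12, 12, 7, 4, 17]:

(0, 2): arr[0]=10 > arr[2]=2
(0, 5): arr[0]=10 > arr[5]=7
(0, 6): arr[0]=10 > arr[6]=4
(1, 2): arr[1]=20 > arr[2]=2
(1, 3): arr[1]=20 > arr[3]=12
(1, 4): arr[1]=20 > arr[4]=12
(1, 5): arr[1]=20 > arr[5]=7
(1, 6): arr[1]=20 > arr[6]=4
(1, 7): arr[1]=20 > arr[7]=17
(3, 5): arr[3]=12 > arr[5]=7
(3, 6): arr[3]=12 > arr[6]=4
(4, 5): arr[4]=12 > arr[5]=7
(4, 6): arr[4]=12 > arr[6]=4
(5, 6): arr[5]=7 > arr[6]=4

Total inversions: 14

The array has 14 inversion(s): (0,2), (0,5), (0,6), (1,2), (1,3), (1,4), (1,5), (1,6), (1,7), (3,5), (3,6), (4,5), (4,6), (5,6). Each pair (i,j) satisfies i < j and arr[i] > arr[j].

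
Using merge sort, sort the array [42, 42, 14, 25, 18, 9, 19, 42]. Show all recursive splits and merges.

Merge sort trace:

Split: [42, 42, 14, 25, 18, 9, 19, 42] -> [42, 42, 14, 25] and [18, 9, 19, 42]
  Split: [42, 42, 14, 25] -> [42, 42] and [14, 25]
    Split: [42, 42] -> [42] and [42]
    Merge: [42] + [42] -> [42, 42]
    Split: [14, 25] -> [14] and [25]
    Merge: [14] + [25] -> [14, 25]
  Merge: [42, 42] + [14, 25] -> [14, 25, 42, 42]
  Split: [18, 9, 19, 42] -> [18, 9] and [19, 42]
    Split: [18, 9] -> [18] and [9]
    Merge: [18] + [9] -> [9, 18]
    Split: [19, 42] -> [19] and [42]
    Merge: [19] + [42] -> [19, 42]
  Merge: [9, 18] + [19, 42] -> [9, 18, 19, 42]
Merge: [14, 25, 42, 42] + [9, 18, 19, 42] -> [9, 14, 18, 19, 25, 42, 42, 42]

Final sorted array: [9, 14, 18, 19, 25, 42, 42, 42]

The merge sort proceeds by recursively splitting the array and merging sorted halves.
After all merges, the sorted array is [9, 14, 18, 19, 25, 42, 42, 42].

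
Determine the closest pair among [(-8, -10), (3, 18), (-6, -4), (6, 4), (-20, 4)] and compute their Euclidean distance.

Computing all pairwise distances among 5 points:

d((-8, -10), (3, 18)) = 30.0832
d((-8, -10), (-6, -4)) = 6.3246 <-- minimum
d((-8, -10), (6, 4)) = 19.799
d((-8, -10), (-20, 4)) = 18.4391
d((3, 18), (-6, -4)) = 23.7697
d((3, 18), (6, 4)) = 14.3178
d((3, 18), (-20, 4)) = 26.9258
d((-6, -4), (6, 4)) = 14.4222
d((-6, -4), (-20, 4)) = 16.1245
d((6, 4), (-20, 4)) = 26.0

Closest pair: (-8, -10) and (-6, -4) with distance 6.3246

The closest pair is (-8, -10) and (-6, -4) with Euclidean distance 6.3246. For 5 points, brute-force pairwise comparison is shown above. For large n, the divide-and-conquer algorithm (sort by x, recurse on halves, check the dividing strip) achieves O(n log n).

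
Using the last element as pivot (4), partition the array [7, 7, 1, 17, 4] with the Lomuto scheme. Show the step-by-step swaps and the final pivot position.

Lomuto partition with pivot = 4:

Initial array: [7, 7, 1, 17, 4]

arr[0]=7 > 4: no swap
arr[1]=7 > 4: no swap
arr[2]=1 <= 4: swap with position 0, array becomes [1, 7, 7, 17, 4]
arr[3]=17 > 4: no swap

Place pivot at position 1: [1, 4, 7, 17, 7]
Pivot position: 1

After partitioning with pivot 4, the array becomes [1, 4, 7, 17, 7]. The pivot is placed at index 1. All elements to the left of the pivot are <= 4, and all elements to the right are > 4.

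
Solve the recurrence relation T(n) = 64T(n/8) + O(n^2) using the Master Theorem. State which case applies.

Master Theorem for T(n) = 64T(n/8) + O(n^2):

a = 64, b = 8, c = 2
log_b(a) = log_8(64) = 2.0000

Case 2: c = 2 = log_8(64) = 2.0000
T(n) = O(n^2 log n) = O(n^2 log n)

For T(n) = 64T(n/8) + O(n^2): log_8(64) = 2.0000. This is Case 2 of the Master Theorem (c = log_b(a), equal work at all levels), giving O(n^2 log n).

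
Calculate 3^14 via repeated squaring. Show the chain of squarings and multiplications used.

Computing 3^14 by squaring (build up from 3^1; each line after the first costs one multiplication):

3^1 = 3
3^2 = (3^1)^2 = 3^2 = 9
3^3 = 3 * 3^2 = 3 * 9 = 27
3^6 = (3^3)^2 = 27^2 = 729
3^7 = 3 * 3^6 = 3 * 729 = 2187
3^14 = (3^7)^2 = 2187^2 = 4782969

Result: 4782969
Multiplications needed: 5 (5 lines after 3^1)

3^14 = 4782969. Using exponentiation by squaring, this requires 5 multiplications. The key idea: if the exponent is even, square the half-power; if odd, multiply by the base once.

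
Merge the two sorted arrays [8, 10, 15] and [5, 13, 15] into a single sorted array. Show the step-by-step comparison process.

Merging process:

Compare 8 vs 5: take 5 from right. Merged: [5]
Compare 8 vs 13: take 8 from left. Merged: [5, 8]
Compare 10 vs 13: take 10 from left. Merged: [5, 8, 10]
Compare 15 vs 13: take 13 from right. Merged: [5, 8, 10, 13]
Compare 15 vs 15: take 15 from left. Merged: [5, 8, 10, 13, 15]
Append remaining from right: [15]. Merged: [5, 8, 10, 13, 15, 15]

Final merged array: [5, 8, 10, 13, 15, 15]
Total comparisons: 5

The merged array is [5, 8, 10, 13, 15, 15], requiring 5 comparisons. The merge step runs in O(n) time where n is the total number of elements.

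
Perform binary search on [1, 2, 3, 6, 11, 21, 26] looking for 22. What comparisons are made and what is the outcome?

Binary search for 22 in [1, 2, 3, 6, 11, 21, 26]:

lo=0, hi=6, mid=3, arr[mid]=6 -> 6 < 22, search right half
lo=4, hi=6, mid=5, arr[mid]=21 -> 21 < 22, search right half
lo=6, hi=6, mid=6, arr[mid]=26 -> 26 > 22, search left half
lo=6 > hi=5, target 22 not found

Binary search determines that 22 is not in the array after 3 comparisons. The search space was exhausted without finding the target.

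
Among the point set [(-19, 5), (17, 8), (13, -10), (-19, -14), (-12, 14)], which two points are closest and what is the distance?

Computing all pairwise distances among 5 points:

d((-19, 5), (17, 8)) = 36.1248
d((-19, 5), (13, -10)) = 35.3412
d((-19, 5), (-19, -14)) = 19.0
d((-19, 5), (-12, 14)) = 11.4018 <-- minimum
d((17, 8), (13, -10)) = 18.4391
d((17, 8), (-19, -14)) = 42.19
d((17, 8), (-12, 14)) = 29.6142
d((13, -10), (-19, -14)) = 32.249
d((13, -10), (-12, 14)) = 34.6554
d((-19, -14), (-12, 14)) = 28.8617

Closest pair: (-19, 5) and (-12, 14) with distance 11.4018

The closest pair is (-19, 5) and (-12, 14) with Euclidean distance 11.4018. For 5 points, brute-force pairwise comparison is shown above. For large n, the divide-and-conquer algorithm (sort by x, recurse on halves, check the dividing strip) achieves O(n log n).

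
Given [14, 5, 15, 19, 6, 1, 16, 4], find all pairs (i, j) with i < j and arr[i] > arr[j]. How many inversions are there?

Finding inversions in [14, 5, 15, 19, 6, 1, 16, 4]:

(0, 1): arr[0]=14 > arr[1]=5
(0, 4): arr[0]=14 > arr[4]=6
(0, 5): arr[0]=14 > arr[5]=1
(0, 7): arr[0]=14 > arr[7]=4
(1, 5): arr[1]=5 > arr[5]=1
(1, 7): arr[1]=5 > arr[7]=4
(2, 4): arr[2]=15 > arr[4]=6
(2, 5): arr[2]=15 > arr[5]=1
(2, 7): arr[2]=15 > arr[7]=4
(3, 4): arr[3]=19 > arr[4]=6
(3, 5): arr[3]=19 > arr[5]=1
(3, 6): arr[3]=19 > arr[6]=16
(3, 7): arr[3]=19 > arr[7]=4
(4, 5): arr[4]=6 > arr[5]=1
(4, 7): arr[4]=6 > arr[7]=4
(6, 7): arr[6]=16 > arr[7]=4

Total inversions: 16

The array has 16 inversion(s): (0,1), (0,4), (0,5), (0,7), (1,5), (1,7), (2,4), (2,5), (2,7), (3,4), (3,5), (3,6), (3,7), (4,5), (4,7), (6,7). Each pair (i,j) satisfies i < j and arr[i] > arr[j].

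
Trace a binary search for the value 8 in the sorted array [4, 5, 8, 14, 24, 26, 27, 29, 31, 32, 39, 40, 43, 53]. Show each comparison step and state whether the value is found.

Binary search for 8 in [4, 5, 8, 14, 24, 26, 27, 29, 31, 32, 39, 40, 43, 53]:

lo=0, hi=13, mid=6, arr[mid]=27 -> 27 > 8, search left half
lo=0, hi=5, mid=2, arr[mid]=8 -> Found target at index 2!

Binary search finds 8 at index 2 after 2 comparisons. The search repeatedly halves the search space by comparing with the middle element.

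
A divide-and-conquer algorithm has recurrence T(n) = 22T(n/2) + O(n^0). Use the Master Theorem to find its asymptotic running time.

Master Theorem for T(n) = 22T(n/2) + O(n^0):

a = 22, b = 2, c = 0
log_b(a) = log_2(22) = 4.4594

Case 1: c = 0 < log_2(22) = 4.4594
T(n) = O(n^(log_2 22))

For T(n) = 22T(n/2) + O(n^0): log_2(22) = 4.4594. This is Case 1 of the Master Theorem (c < log_b(a), work dominated by leaves), giving O(n^(log_2 22)).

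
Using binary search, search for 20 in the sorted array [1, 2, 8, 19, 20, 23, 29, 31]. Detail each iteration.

Binary search for 20 in [1, 2, 8, 19, 20, 23, 29, 31]:

lo=0, hi=7, mid=3, arr[mid]=19 -> 19 < 20, search right half
lo=4, hi=7, mid=5, arr[mid]=23 -> 23 > 20, search left half
lo=4, hi=4, mid=4, arr[mid]=20 -> Found target at index 4!

Binary search finds 20 at index 4 after 3 comparisons. The search repeatedly halves the search space by comparing with the middle element.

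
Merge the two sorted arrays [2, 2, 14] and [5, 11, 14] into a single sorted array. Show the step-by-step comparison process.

Merging process:

Compare 2 vs 5: take 2 from left. Merged: [2]
Compare 2 vs 5: take 2 from left. Merged: [2, 2]
Compare 14 vs 5: take 5 from right. Merged: [2, 2, 5]
Compare 14 vs 11: take 11 from right. Merged: [2, 2, 5, 11]
Compare 14 vs 14: take 14 from left. Merged: [2, 2, 5, 11, 14]
Append remaining from right: [14]. Merged: [2, 2, 5, 11, 14, 14]

Final merged array: [2, 2, 5, 11, 14, 14]
Total comparisons: 5

The merged array is [2, 2, 5, 11, 14, 14], requiring 5 comparisons. The merge step runs in O(n) time where n is the total number of elements.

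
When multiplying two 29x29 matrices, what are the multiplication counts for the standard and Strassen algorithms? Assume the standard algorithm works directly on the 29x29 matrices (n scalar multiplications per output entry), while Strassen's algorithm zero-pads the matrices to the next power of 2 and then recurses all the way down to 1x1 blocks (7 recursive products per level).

Matrix multiplication for 29x29 matrices:

Strassen's algorithm requires power-of-2 dimensions. Pad 29x29 to 32x32 (next power of 2).

Standard algorithm: 29^3 = 24389 multiplications
Strassen's algorithm: 7^(log2(32)) = 7^5 = 16807 multiplications
Savings: 24389 - 16807 = 7582 multiplications

Standard: 24389 multiplications (29^3). Strassen: 16807 multiplications (7^5, after padding to 32x32). Strassen reduces 8 recursive multiplications to 7 at each level.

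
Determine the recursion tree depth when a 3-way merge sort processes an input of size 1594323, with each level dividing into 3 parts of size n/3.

For divide and conquer with division factor 3:

Problem sizes at each level:
Level 0: 1594323
Level 1: 531441
Level 2: 177147
Level 3: 59049
Level 4: 19683
Level 5: 6561
Level 6: 2187
Level 7: 729
Level 8: 243
Level 9: 81
Level 10: 27
Level 11: 9
Level 12: 3
Level 13: 1

The root is level 0 and the size-1 base case is level 13 (the tree spans levels 0 through 13, i.e. 14 levels counting the root), so the depth is the number of divisions: log_3(1594323) = 13

The recursion tree depth is log_3(1594323) = 13. At each level, the problem size is divided by 3, so it takes 13 divisions to reduce to a base case of size 1. The algorithm makes 3 recursive calls at each level.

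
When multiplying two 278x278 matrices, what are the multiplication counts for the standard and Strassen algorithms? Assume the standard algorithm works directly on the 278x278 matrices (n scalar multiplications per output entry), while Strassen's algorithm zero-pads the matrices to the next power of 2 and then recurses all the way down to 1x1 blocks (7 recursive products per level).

Matrix multiplication for 278x278 matrices:

Strassen's algorithm requires power-of-2 dimensions. Pad 278x278 to 512x512 (next power of 2).

Standard algorithm: 278^3 = 21484952 multiplications
Strassen's algorithm: 7^(log2(512)) = 7^9 = 40353607 multiplications
Difference: 21484952 - 40353607 = -18868655 (Strassen uses MORE here due to padding overhead — for small or just-over-power-of-2 n, padding can outweigh the per-level savings)

Standard: 21484952 multiplications (278^3). Strassen: 40353607 multiplications (7^9, after padding to 512x512). Strassen reduces 8 recursive multiplications to 7 at each level.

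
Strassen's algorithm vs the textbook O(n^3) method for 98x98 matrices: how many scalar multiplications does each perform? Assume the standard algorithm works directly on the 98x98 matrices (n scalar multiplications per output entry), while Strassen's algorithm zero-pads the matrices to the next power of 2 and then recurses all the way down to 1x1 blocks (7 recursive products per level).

Matrix multiplication for 98x98 matrices:

Strassen's algorithm requires power-of-2 dimensions. Pad 98x98 to 128x128 (next power of 2).

Standard algorithm: 98^3 = 941192 multiplications
Strassen's algorithm: 7^(log2(128)) = 7^7 = 823543 multiplications
Savings: 941192 - 823543 = 117649 multiplications

Standard: 941192 multiplications (98^3). Strassen: 823543 multiplications (7^7, after padding to 128x128). Strassen reduces 8 recursive multiplications to 7 at each level.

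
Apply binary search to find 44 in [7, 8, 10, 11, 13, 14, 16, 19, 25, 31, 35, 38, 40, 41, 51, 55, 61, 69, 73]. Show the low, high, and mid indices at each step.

Binary search for 44 in [7, 8, 10, 11, 13, 14, 16, 19, 25, 31, 35, 38, 40, 41, 51, 55, 61, 69, 73]:

lo=0, hi=18, mid=9, arr[mid]=31 -> 31 < 44, search right half
lo=10, hi=18, mid=14, arr[mid]=51 -> 51 > 44, search left half
lo=10, hi=13, mid=11, arr[mid]=38 -> 38 < 44, search right half
lo=12, hi=13, mid=12, arr[mid]=40 -> 40 < 44, search right half
lo=13, hi=13, mid=13, arr[mid]=41 -> 41 < 44, search right half
lo=14 > hi=13, target 44 not found

Binary search determines that 44 is not in the array after 5 comparisons. The search space was exhausted without finding the target.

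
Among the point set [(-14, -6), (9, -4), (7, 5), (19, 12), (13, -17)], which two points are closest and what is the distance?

Computing all pairwise distances among 5 points:

d((-14, -6), (9, -4)) = 23.0868
d((-14, -6), (7, 5)) = 23.7065
d((-14, -6), (19, 12)) = 37.5899
d((-14, -6), (13, -17)) = 29.1548
d((9, -4), (7, 5)) = 9.2195 <-- minimum
d((9, -4), (19, 12)) = 18.868
d((9, -4), (13, -17)) = 13.6015
d((7, 5), (19, 12)) = 13.8924
d((7, 5), (13, -17)) = 22.8035
d((19, 12), (13, -17)) = 29.6142

Closest pair: (9, -4) and (7, 5) with distance 9.2195

The closest pair is (9, -4) and (7, 5) with Euclidean distance 9.2195. For 5 points, brute-force pairwise comparison is shown above. For large n, the divide-and-conquer algorithm (sort by x, recurse on halves, check the dividing strip) achieves O(n log n).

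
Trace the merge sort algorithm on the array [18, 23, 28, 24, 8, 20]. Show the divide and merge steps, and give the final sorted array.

Merge sort trace:

Split: [18, 23, 28, 24, 8, 20] -> [18, 23, 28] and [24, 8, 20]
  Split: [18, 23, 28] -> [18] and [23, 28]
    Split: [23, 28] -> [23] and [28]
    Merge: [23] + [28] -> [23, 28]
  Merge: [18] + [23, 28] -> [18, 23, 28]
  Split: [24, 8, 20] -> [24] and [8, 20]
    Split: [8, 20] -> [8] and [20]
    Merge: [8] + [20] -> [8, 20]
  Merge: [24] + [8, 20] -> [8, 20, 24]
Merge: [18, 23, 28] + [8, 20, 24] -> [8, 18, 20, 23, 24, 28]

Final sorted array: [8, 18, 20, 23, 24, 28]

The merge sort proceeds by recursively splitting the array and merging sorted halves.
After all merges, the sorted array is [8, 18, 20, 23, 24, 28].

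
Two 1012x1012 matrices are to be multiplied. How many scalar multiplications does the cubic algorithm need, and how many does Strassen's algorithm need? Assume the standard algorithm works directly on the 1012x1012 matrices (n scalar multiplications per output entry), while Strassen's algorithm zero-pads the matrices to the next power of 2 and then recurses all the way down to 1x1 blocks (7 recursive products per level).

Matrix multiplication for 1012x1012 matrices:

Strassen's algorithm requires power-of-2 dimensions. Pad 1012x1012 to 1024x1024 (next power of 2).

Standard algorithm: 1012^3 = 1036433728 multiplications
Strassen's algorithm: 7^(log2(1024)) = 7^10 = 282475249 multiplications
Savings: 1036433728 - 282475249 = 753958479 multiplications

Standard: 1036433728 multiplications (1012^3). Strassen: 282475249 multiplications (7^10, after padding to 1024x1024). Strassen reduces 8 recursive multiplications to 7 at each level.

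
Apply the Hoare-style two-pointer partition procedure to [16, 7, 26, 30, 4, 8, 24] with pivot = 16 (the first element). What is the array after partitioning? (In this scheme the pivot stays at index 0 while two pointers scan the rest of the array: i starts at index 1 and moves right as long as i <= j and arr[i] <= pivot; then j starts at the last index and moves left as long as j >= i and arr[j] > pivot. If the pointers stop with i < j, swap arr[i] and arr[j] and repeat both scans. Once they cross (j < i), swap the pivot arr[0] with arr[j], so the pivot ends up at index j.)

Hoare-style two-pointer partition with pivot = 16:

Initial array: [16, 7, 26, 30, 4, 8, 24]

Pointers start at i = 1, j = 6.
i stops at index 2 (arr[2]=26 > 16), j stops at index 5 (arr[5]=8 <= 16): swap arr[2] and arr[5], array becomes [16, 7, 8, 30, 4, 26, 24]
i stops at index 3 (arr[3]=30 > 16), j stops at index 4 (arr[4]=4 <= 16): swap arr[3] and arr[4], array becomes [16, 7, 8, 4, 30, 26, 24]
i ends at 4, j ends at 3: the pointers have crossed (j < i), so scanning stops.

Swap pivot arr[0] with arr[3] to place pivot at position 3: [4, 7, 8, 16, 30, 26, 24]
Pivot position: 3

After partitioning with pivot 16, the array becomes [4, 7, 8, 16, 30, 26, 24]. The pivot is placed at index 3. All elements to the left of the pivot are <= 16, and all elements to the right are > 16.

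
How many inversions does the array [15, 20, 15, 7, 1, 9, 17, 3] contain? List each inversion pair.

Finding inversions in [15, 20, 15, 7, 1, 9, 17, 3]:

(0, 3): arr[0]=15 > arr[3]=7
(0, 4): arr[0]=15 > arr[4]=1
(0, 5): arr[0]=15 > arr[5]=9
(0, 7): arr[0]=15 > arr[7]=3
(1, 2): arr[1]=20 > arr[2]=15
(1, 3): arr[1]=20 > arr[3]=7
(1, 4): arr[1]=20 > arr[4]=1
(1, 5): arr[1]=20 > arr[5]=9
(1, 6): arr[1]=20 > arr[6]=17
(1, 7): arr[1]=20 > arr[7]=3
(2, 3): arr[2]=15 > arr[3]=7
(2, 4): arr[2]=15 > arr[4]=1
(2, 5): arr[2]=15 > arr[5]=9
(2, 7): arr[2]=15 > arr[7]=3
(3, 4): arr[3]=7 > arr[4]=1
(3, 7): arr[3]=7 > arr[7]=3
(5, 7): arr[5]=9 > arr[7]=3
(6, 7): arr[6]=17 > arr[7]=3

Total inversions: 18

The array has 18 inversion(s): (0,3), (0,4), (0,5), (0,7), (1,2), (1,3), (1,4), (1,5), (1,6), (1,7), (2,3), (2,4), (2,5), (2,7), (3,4), (3,7), (5,7), (6,7). Each pair (i,j) satisfies i < j and arr[i] > arr[j].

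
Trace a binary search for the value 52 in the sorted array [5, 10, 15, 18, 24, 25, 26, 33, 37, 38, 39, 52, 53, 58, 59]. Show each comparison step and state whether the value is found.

Binary search for 52 in [5, 10, 15, 18, 24, 25, 26, 33, 37, 38, 39, 52, 53, 58, 59]:

lo=0, hi=14, mid=7, arr[mid]=33 -> 33 < 52, search right half
lo=8, hi=14, mid=11, arr[mid]=52 -> Found target at index 11!

Binary search finds 52 at index 11 after 2 comparisons. The search repeatedly halves the search space by comparing with the middle element.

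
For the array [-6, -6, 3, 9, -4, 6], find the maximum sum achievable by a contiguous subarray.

Using Kadane's algorithm on [-6, -6, 3, 9, -4, 6]:

Scanning through the array:
Position 1 (value -6): max_ending_here = -6, max_so_far = -6
Position 2 (value 3): max_ending_here = 3, max_so_far = 3
Position 3 (value 9): max_ending_here = 12, max_so_far = 12
Position 4 (value -4): max_ending_here = 8, max_so_far = 12
Position 5 (value 6): max_ending_here = 14, max_so_far = 14

Maximum subarray: [3, 9, -4, 6]
Maximum sum: 14

The maximum subarray is [3, 9, -4, 6] with sum 14. This subarray runs from index 2 to index 5.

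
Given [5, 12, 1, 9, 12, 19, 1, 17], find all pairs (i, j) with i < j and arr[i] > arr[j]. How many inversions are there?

Finding inversions in [5, 12, 1, 9, 12, 19, 1, 17]:

(0, 2): arr[0]=5 > arr[2]=1
(0, 6): arr[0]=5 > arr[6]=1
(1, 2): arr[1]=12 > arr[2]=1
(1, 3): arr[1]=12 > arr[3]=9
(1, 6): arr[1]=12 > arr[6]=1
(3, 6): arr[3]=9 > arr[6]=1
(4, 6): arr[4]=12 > arr[6]=1
(5, 6): arr[5]=19 > arr[6]=1
(5, 7): arr[5]=19 > arr[7]=17

Total inversions: 9

The array has 9 inversion(s): (0,2), (0,6), (1,2), (1,3), (1,6), (3,6), (4,6), (5,6), (5,7). Each pair (i,j) satisfies i < j and arr[i] > arr[j].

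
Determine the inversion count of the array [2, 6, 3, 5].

Finding inversions in [2, 6, 3, 5]:

(1, 2): arr[1]=6 > arr[2]=3
(1, 3): arr[1]=6 > arr[3]=5

Total inversions: 2

The array has 2 inversion(s): (1,2), (1,3). Each pair (i,j) satisfies i < j and arr[i] > arr[j].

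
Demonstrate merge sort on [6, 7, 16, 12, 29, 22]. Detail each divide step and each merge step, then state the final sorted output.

Merge sort trace:

Split: [6, 7, 16, 12, 29, 22] -> [6, 7, 16] and [12, 29, 22]
  Split: [6, 7, 16] -> [6] and [7, 16]
    Split: [7, 16] -> [7] and [16]
    Merge: [7] + [16] -> [7, 16]
  Merge: [6] + [7, 16] -> [6, 7, 16]
  Split: [12, 29, 22] -> [12] and [29, 22]
    Split: [29, 22] -> [29] and [22]
    Merge: [29] + [22] -> [22, 29]
  Merge: [12] + [22, 29] -> [12, 22, 29]
Merge: [6, 7, 16] + [12, 22, 29] -> [6, 7, 12, 16, 22, 29]

Final sorted array: [6, 7, 12, 16, 22, 29]

The merge sort proceeds by recursively splitting the array and merging sorted halves.
After all merges, the sorted array is [6, 7, 12, 16, 22, 29].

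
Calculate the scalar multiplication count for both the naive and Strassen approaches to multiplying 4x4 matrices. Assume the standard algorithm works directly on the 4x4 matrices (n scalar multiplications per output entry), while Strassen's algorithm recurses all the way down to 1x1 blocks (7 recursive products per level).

Matrix multiplication for 4x4 matrices:

Standard algorithm: 4^3 = 64 multiplications
Strassen's algorithm: 7^(log2(4)) = 7^2 = 49 multiplications
Savings: 64 - 49 = 15 multiplications

Standard: 64 multiplications (4^3). Strassen: 49 multiplications (7^2). Strassen reduces 8 recursive multiplications to 7 at each level.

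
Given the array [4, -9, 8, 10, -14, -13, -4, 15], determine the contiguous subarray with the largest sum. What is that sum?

Using Kadane's algorithm on [4, -9, 8, 10, -14, -13, -4, 15]:

Scanning through the array:
Position 1 (value -9): max_ending_here = -5, max_so_far = 4
Position 2 (value 8): max_ending_here = 8, max_so_far = 8
Position 3 (value 10): max_ending_here = 18, max_so_far = 18
Position 4 (value -14): max_ending_here = 4, max_so_far = 18
Position 5 (value -13): max_ending_here = -9, max_so_far = 18
Position 6 (value -4): max_ending_here = -4, max_so_far = 18
Position 7 (value 15): max_ending_here = 15, max_so_far = 18

Maximum subarray: [8, 10]
Maximum sum: 18

The maximum subarray is [8, 10] with sum 18. This subarray runs from index 2 to index 3.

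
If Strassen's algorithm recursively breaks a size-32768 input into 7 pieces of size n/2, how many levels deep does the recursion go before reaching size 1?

For divide and conquer with division factor 2:

Problem sizes at each level:
Level 0: 32768
Level 1: 16384
Level 2: 8192
Level 3: 4096
Level 4: 2048
Level 5: 1024
Level 6: 512
Level 7: 256
Level 8: 128
Level 9: 64
Level 10: 32
Level 11: 16
Level 12: 8
Level 13: 4
Level 14: 2
Level 15: 1

The root is level 0 and the size-1 base case is level 15 (the tree spans levels 0 through 15, i.e. 16 levels counting the root), so the depth is the number of divisions: log_2(32768) = 15

The recursion tree depth is log_2(32768) = 15. At each level, the problem size is divided by 2, so it takes 15 divisions to reduce to a base case of size 1. The algorithm makes 7 recursive calls at each level.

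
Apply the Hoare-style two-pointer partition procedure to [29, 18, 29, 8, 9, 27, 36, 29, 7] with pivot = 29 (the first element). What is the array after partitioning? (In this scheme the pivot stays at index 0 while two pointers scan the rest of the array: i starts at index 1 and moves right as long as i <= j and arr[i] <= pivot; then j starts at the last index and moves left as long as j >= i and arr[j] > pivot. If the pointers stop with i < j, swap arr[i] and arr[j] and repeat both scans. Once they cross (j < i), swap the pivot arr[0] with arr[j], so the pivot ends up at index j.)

Hoare-style two-pointer partition with pivot = 29:

Initial array: [29, 18, 29, 8, 9, 27, 36, 29, 7]

Pointers start at i = 1, j = 8.
i stops at index 6 (arr[6]=36 > 29), j stops at index 8 (arr[8]=7 <= 29): swap arr[6] and arr[8], array becomes [29, 18, 29, 8, 9, 27, 7, 29, 36]
i ends at 8, j ends at 7: the pointers have crossed (j < i), so scanning stops.

Swap pivot arr[0] with arr[7] to place pivot at position 7: [29, 18, 29, 8, 9, 27, 7, 29, 36]
Pivot position: 7

After partitioning with pivot 29, the array becomes [29, 18, 29, 8, 9, 27, 7, 29, 36]. The pivot is placed at index 7. All elements to the left of the pivot are <= 29, and all elements to the right are > 29.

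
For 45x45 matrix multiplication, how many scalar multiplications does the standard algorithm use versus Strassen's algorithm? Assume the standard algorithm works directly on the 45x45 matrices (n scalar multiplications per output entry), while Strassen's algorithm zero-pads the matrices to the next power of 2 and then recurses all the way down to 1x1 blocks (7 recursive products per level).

Matrix multiplication for 45x45 matrices:

Strassen's algorithm requires power-of-2 dimensions. Pad 45x45 to 64x64 (next power of 2).

Standard algorithm: 45^3 = 91125 multiplications
Strassen's algorithm: 7^(log2(64)) = 7^6 = 117649 multiplications
Difference: 91125 - 117649 = -26524 (Strassen uses MORE here due to padding overhead — for small or just-over-power-of-2 n, padding can outweigh the per-level savings)

Standard: 91125 multiplications (45^3). Strassen: 117649 multiplications (7^6, after padding to 64x64). Strassen reduces 8 recursive multiplications to 7 at each level.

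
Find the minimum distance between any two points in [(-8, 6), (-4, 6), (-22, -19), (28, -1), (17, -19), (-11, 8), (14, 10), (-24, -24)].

Computing all pairwise distances among 8 points:

d((-8, 6), (-4, 6)) = 4.0
d((-8, 6), (-22, -19)) = 28.6531
d((-8, 6), (28, -1)) = 36.6742
d((-8, 6), (17, -19)) = 35.3553
d((-8, 6), (-11, 8)) = 3.6056 <-- minimum
d((-8, 6), (14, 10)) = 22.3607
d((-8, 6), (-24, -24)) = 34.0
d((-4, 6), (-22, -19)) = 30.8058
d((-4, 6), (28, -1)) = 32.7567
d((-4, 6), (17, -19)) = 32.6497
d((-4, 6), (-11, 8)) = 7.2801
d((-4, 6), (14, 10)) = 18.4391
d((-4, 6), (-24, -24)) = 36.0555
d((-22, -19), (28, -1)) = 53.1413
d((-22, -19), (17, -19)) = 39.0
d((-22, -19), (-11, 8)) = 29.1548
d((-22, -19), (14, 10)) = 46.2277
d((-22, -19), (-24, -24)) = 5.3852
d((28, -1), (17, -19)) = 21.095
d((28, -1), (-11, 8)) = 40.025
d((28, -1), (14, 10)) = 17.8045
d((28, -1), (-24, -24)) = 56.8595
d((17, -19), (-11, 8)) = 38.8973
d((17, -19), (14, 10)) = 29.1548
d((17, -19), (-24, -24)) = 41.3038
d((-11, 8), (14, 10)) = 25.0799
d((-11, 8), (-24, -24)) = 34.5398
d((14, 10), (-24, -24)) = 50.9902

Closest pair: (-8, 6) and (-11, 8) with distance 3.6056

The closest pair is (-8, 6) and (-11, 8) with Euclidean distance 3.6056. For 8 points, brute-force pairwise comparison is shown above. For large n, the divide-and-conquer algorithm (sort by x, recurse on halves, check the dividing strip) achieves O(n log n).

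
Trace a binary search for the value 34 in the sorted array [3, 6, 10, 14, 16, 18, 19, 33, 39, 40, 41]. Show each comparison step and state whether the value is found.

Binary search for 34 in [3, 6, 10, 14, 16, 18, 19, 33, 39, 40, 41]:

lo=0, hi=10, mid=5, arr[mid]=18 -> 18 < 34, search right half
lo=6, hi=10, mid=8, arr[mid]=39 -> 39 > 34, search left half
lo=6, hi=7, mid=6, arr[mid]=19 -> 19 < 34, search right half
lo=7, hi=7, mid=7, arr[mid]=33 -> 33 < 34, search right half
lo=8 > hi=7, target 34 not found

Binary search determines that 34 is not in the array after 4 comparisons. The search space was exhausted without finding the target.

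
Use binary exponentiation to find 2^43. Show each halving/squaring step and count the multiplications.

Computing 2^43 by squaring (build up from 2^1; each line after the first costs one multiplication):

2^1 = 2
2^2 = (2^1)^2 = 2^2 = 4
2^4 = (2^2)^2 = 4^2 = 16
2^5 = 2 * 2^4 = 2 * 16 = 32
2^10 = (2^5)^2 = 32^2 = 1024
2^20 = (2^10)^2 = 1024^2 = 1048576
2^21 = 2 * 2^20 = 2 * 1048576 = 2097152
2^42 = (2^21)^2 = 2097152^2 = 4398046511104
2^43 = 2 * 2^42 = 2 * 4398046511104 = 8796093022208

Result: 8796093022208
Multiplications needed: 8 (8 lines after 2^1)

2^43 = 8796093022208. Using exponentiation by squaring, this requires 8 multiplications. The key idea: if the exponent is even, square the half-power; if odd, multiply by the base once.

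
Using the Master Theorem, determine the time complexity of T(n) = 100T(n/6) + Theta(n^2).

Master Theorem for T(n) = 100T(n/6) + O(n^2):

a = 100, b = 6, c = 2
log_b(a) = log_6(100) = 2.5702

Case 1: c = 2 < log_6(100) = 2.5702
T(n) = O(n^(log_6 100))

For T(n) = 100T(n/6) + O(n^2): log_6(100) = 2.5702. This is Case 1 of the Master Theorem (c < log_b(a), work dominated by leaves), giving O(n^(log_6 100)).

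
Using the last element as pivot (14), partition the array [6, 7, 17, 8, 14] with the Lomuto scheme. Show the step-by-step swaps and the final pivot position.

Lomuto partition with pivot = 14:

Initial array: [6, 7, 17, 8, 14]

arr[0]=6 <= 14: swap with position 0, array becomes [6, 7, 17, 8, 14]
arr[1]=7 <= 14: swap with position 1, array becomes [6, 7, 17, 8, 14]
arr[2]=17 > 14: no swap
arr[3]=8 <= 14: swap with position 2, array becomes [6, 7, 8, 17, 14]

Place pivot at position 3: [6, 7, 8, 14, 17]
Pivot position: 3

After partitioning with pivot 14, the array becomes [6, 7, 8, 14, 17]. The pivot is placed at index 3. All elements to the left of the pivot are <= 14, and all elements to the right are > 14.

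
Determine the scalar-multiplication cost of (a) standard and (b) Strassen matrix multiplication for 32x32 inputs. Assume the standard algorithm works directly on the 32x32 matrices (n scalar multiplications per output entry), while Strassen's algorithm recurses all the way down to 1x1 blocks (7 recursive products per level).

Matrix multiplication for 32x32 matrices:

Standard algorithm: 32^3 = 32768 multiplications
Strassen's algorithm: 7^(log2(32)) = 7^5 = 16807 multiplications
Savings: 32768 - 16807 = 15961 multiplications

Standard: 32768 multiplications (32^3). Strassen: 16807 multiplications (7^5). Strassen reduces 8 recursive multiplications to 7 at each level.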